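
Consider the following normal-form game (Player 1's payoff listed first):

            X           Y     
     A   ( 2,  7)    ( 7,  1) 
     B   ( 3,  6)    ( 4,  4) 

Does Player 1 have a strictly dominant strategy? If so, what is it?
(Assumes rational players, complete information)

No strictly dominant strategy exists for Player 1

Work:
A strategy strictly dominates another if it gives a strictly higher payoff against every opponent action. Compare each pair of P1's strategies column-by-column:
  A vs B: [2 vs 3, 7 vs 4] → A does not strictly dominate B (column X: 2 ≤ 3)
  B vs A: [3 vs 2, 4 vs 7] → B does not strictly dominate A (column Y: 4 ≤ 7)
No single strategy strictly dominates all others → no strictly dominant strategy.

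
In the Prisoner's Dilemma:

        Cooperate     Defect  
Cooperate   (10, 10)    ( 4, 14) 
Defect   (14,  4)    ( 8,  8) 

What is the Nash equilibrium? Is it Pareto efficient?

(Defect, Defect) is NE; not Pareto efficient

Work:
Defect dominates Cooperate for both players:
If P2 cooperates: Defect (14) > Cooperate (10)
If P2 defects: Defect (8) > Cooperate (4)
NE: (Defect, Defect) with payoff (8, 8)
But (Cooperate, Cooperate) = (10, 10) Pareto dominates (8, 8)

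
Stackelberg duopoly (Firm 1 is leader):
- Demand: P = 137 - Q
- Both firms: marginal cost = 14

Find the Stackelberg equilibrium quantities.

q₁* (leader) = 61.5, q₂* (follower) = 30.75

Work:
Follower's reaction: q₂ = (a - c - q₁)/2
Leader substitutes: π₁ = q₁·(a - q₁ - (a-c-q₁)/2 - c)
FOC: q₁* = (137 - 14)/2 = 61.50
Then: q₂* = (137 - 14 - 61.5)/2 = 30.75
Leader has first-mover advantage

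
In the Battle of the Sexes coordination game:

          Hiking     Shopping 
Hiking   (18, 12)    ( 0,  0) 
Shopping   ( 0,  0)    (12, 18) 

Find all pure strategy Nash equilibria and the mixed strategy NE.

Pure NE: (Hiking, Hiking) and (Shopping, Shopping); Mixed NE: p = 0.6, q = 0.4

Work:
Check pure NE:
(Hiking, Hiking): (18, 12) - no unilateral deviation beneficial
(Shopping, Shopping): (12, 18) - no unilateral deviation beneficial
Mixed NE: P1 plays Hiking with p = 0.6, P2 plays Hiking with q = 0.4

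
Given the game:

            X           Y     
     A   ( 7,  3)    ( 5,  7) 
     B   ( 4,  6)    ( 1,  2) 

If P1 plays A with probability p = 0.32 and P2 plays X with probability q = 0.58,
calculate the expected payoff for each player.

E[P1] = 3.8344, E[P2] = 4.4352

Work:
E[P1] = p·q·π₁(A,X) + p·(1-q)·π₁(A,Y) + (1-p)·q·π₁(B,X) + (1-p)·(1-q)·π₁(B,Y)
= 0.32·0.58·7 + 0.32·0.42·5 + 0.68·0.58·4 + 0.68·0.42·1
= 3.8344

E[P2] = 4.4352 (similar calculation)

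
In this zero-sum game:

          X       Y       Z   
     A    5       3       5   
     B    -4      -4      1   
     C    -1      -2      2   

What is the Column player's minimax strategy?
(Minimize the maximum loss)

Column should play Y, value = 3

Work:
Column player minimizes Row's maximum payoff:
Column X: max payoff to Row = 5
Column Y: max payoff to Row = 3
Column Z: max payoff to Row = 5
Minimum is 3, achieved by column Y.
Minimax strategy: Y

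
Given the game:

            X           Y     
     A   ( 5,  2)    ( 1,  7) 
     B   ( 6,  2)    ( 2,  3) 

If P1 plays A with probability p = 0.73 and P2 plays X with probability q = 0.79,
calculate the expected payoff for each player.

E[P1] = 4.43, E[P2] = 2.8232

Work:
E[P1] = p·q·π₁(A,X) + p·(1-q)·π₁(A,Y) + (1-p)·q·π₁(B,X) + (1-p)·(1-q)·π₁(B,Y)
= 0.73·0.79·5 + 0.73·0.21·1 + 0.27·0.79·6 + 0.27·0.21·2
= 4.43

E[P2] = 2.8232 (similar calculation)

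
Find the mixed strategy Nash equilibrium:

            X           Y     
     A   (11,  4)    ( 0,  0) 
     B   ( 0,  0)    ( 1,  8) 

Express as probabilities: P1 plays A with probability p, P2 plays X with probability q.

p = 0.6667, q = 0.0833

Work:
Find probabilities that make opponent indifferent:
P2 chooses q to make P1 indifferent between A and B
P1 chooses p to make P2 indifferent between X and Y
Mixed NE: P1 plays (A: 0.6667, B: 0.3333), P2 plays (X: 0.0833, Y: 0.9167)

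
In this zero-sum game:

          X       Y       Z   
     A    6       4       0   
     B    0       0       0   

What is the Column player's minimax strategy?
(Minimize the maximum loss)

Column should play Z, value = 0

Work:
Column player minimizes Row's maximum payoff:
Column X: max payoff to Row = 6
Column Y: max payoff to Row = 4
Column Z: max payoff to Row = 0
Minimum is 0, achieved by column Z.
Minimax strategy: Z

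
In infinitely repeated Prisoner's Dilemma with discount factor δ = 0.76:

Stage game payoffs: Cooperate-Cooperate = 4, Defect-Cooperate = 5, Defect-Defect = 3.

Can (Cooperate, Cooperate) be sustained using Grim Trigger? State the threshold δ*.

δ* = 0.5; since δ = 0.76 ≥ 0.5, cooperation can be sustained

Work:
For Grim Trigger:
Cooperate forever: 4/(1-δ)
Defect then punished: 5 + 3·δ/(1-δ)
Need: 4/(1-δ) ≥ 5 + 3·δ/(1-δ)
Solving: δ ≥ (T-R)/(T-P) = (5-4)/(5-3) = 0.5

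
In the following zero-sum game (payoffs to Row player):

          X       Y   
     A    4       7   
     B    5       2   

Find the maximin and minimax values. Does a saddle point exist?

Maximin = 4, Minimax = 5, Saddle: False

Work:
Row minimums: [4, 2] → maximin = 4
Column maximums: [5, 7] → minimax = 5
No saddle point (maximin ≠ minimax). Mixed strategy needed.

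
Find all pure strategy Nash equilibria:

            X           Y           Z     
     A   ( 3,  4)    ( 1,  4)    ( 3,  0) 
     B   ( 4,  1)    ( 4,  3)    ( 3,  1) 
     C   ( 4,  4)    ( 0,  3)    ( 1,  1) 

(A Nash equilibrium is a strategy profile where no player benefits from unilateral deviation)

Nash equilibrium: (B, Y), (C, X)

Work:
Best responses:
  P1 vs X: payoffs [3, 4, 4] → best response B/C (payoff 4)
  P1 vs Y: payoffs [1, 4, 0] → best response B (payoff 4)
  P1 vs Z: payoffs [3, 3, 1] → best response A/B (payoff 3)
  P2 vs A: payoffs [4, 4, 0] → best response X/Y (payoff 4)
  P2 vs B: payoffs [1, 3, 1] → best response Y (payoff 3)
  P2 vs C: payoffs [4, 3, 1] → best response X (payoff 4)
Mutual best responses: (B,Y), (C,X) → Nash equilibria.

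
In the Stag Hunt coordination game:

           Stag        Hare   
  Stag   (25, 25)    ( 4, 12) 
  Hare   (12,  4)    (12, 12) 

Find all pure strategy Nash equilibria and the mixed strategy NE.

Pure NE: (Stag, Stag) and (Hare, Hare); Mixed NE: p = 0.381, q = 0.381

Work:
Check pure NE:
(Stag, Stag): (25, 25) - no unilateral deviation beneficial
(Hare, Hare): (12, 12) - no unilateral deviation beneficial
Mixed NE: P1 plays Stag with p = 0.381, P2 plays Stag with q = 0.381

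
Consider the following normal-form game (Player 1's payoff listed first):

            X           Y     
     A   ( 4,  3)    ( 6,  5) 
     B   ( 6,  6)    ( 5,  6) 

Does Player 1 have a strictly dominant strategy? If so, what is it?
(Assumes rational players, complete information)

No strictly dominant strategy exists for Player 1

Work:
A strategy strictly dominates another if it gives a strictly higher payoff against every opponent action. Compare each pair of P1's strategies column-by-column:
  A vs B: [4 vs 6, 6 vs 5] → A does not strictly dominate B (column X: 4 ≤ 6)
  B vs A: [6 vs 4, 5 vs 6] → B does not strictly dominate A (column Y: 5 ≤ 6)
No single strategy strictly dominates all others → no strictly dominant strategy.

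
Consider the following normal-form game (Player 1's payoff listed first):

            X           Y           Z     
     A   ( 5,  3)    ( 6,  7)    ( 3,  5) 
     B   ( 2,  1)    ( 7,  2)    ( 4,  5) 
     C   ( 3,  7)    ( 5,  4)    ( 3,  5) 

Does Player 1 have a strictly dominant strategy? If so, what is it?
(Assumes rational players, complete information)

No strictly dominant strategy exists for Player 1

Work:
A strategy strictly dominates another if it gives a strictly higher payoff against every opponent action. Compare each pair of P1's strategies column-by-column:
  A vs B: [5 vs 2, 6 vs 7, 3 vs 4] → A does not strictly dominate B (column Y: 6 ≤ 7)
  A vs C: [5 vs 3, 6 vs 5, 3 vs 3] → A does not strictly dominate C (column Z: 3 ≤ 3)
  B vs A: [2 vs 5, 7 vs 6, 4 vs 3] → B does not strictly dominate A (column X: 2 ≤ 5)
  B vs C: [2 vs 3, 7 vs 5, 4 vs 3] → B does not strictly dominate C (column X: 2 ≤ 3)
  C vs A: [3 vs 5, 5 vs 6, 3 vs 3] → C does not strictly dominate A (column X: 3 ≤ 5)
  C vs B: [3 vs 2, 5 vs 7, 3 vs 4] → C does not strictly dominate B (column Y: 5 ≤ 7)
No single strategy strictly dominates all others → no strictly dominant strategy.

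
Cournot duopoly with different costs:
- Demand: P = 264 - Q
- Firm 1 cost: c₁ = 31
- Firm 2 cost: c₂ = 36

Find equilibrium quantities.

q₁* = 79.33, q₂* = 74.33

Work:
Reaction: q₁ = (264 - 31 - q₂)/2
Reaction: q₂ = (264 - 36 - q₁)/2
Solve simultaneously:
q₁* = (264 - 2×31 + 36)/3 = 79.33
q₂* = (264 - 2×36 + 31)/3 = 74.33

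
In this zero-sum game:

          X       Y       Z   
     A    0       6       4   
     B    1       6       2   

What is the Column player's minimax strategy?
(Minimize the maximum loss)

Column should play X, value = 1

Work:
Column player minimizes Row's maximum payoff:
Column X: max payoff to Row = 1
Column Y: max payoff to Row = 6
Column Z: max payoff to Row = 4
Minimum is 1, achieved by column X.
Minimax strategy: X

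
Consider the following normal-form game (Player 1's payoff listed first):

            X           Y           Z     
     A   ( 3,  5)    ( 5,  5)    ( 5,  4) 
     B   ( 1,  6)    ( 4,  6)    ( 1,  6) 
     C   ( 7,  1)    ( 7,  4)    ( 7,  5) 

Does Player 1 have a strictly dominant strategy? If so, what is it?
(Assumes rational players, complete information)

Yes, Player 1's strictly dominant strategy is C

Work:
A strategy strictly dominates another if it gives a strictly higher payoff against every opponent action. Compare each pair of P1's strategies column-by-column:
  A vs B: [3 vs 1, 5 vs 4, 5 vs 1] → A strictly dominates B
  A vs C: [3 vs 7, 5 vs 7, 5 vs 7] → A does not strictly dominate C (column X: 3 ≤ 7)
  B vs A: [1 vs 3, 4 vs 5, 1 vs 5] → B does not strictly dominate A (column X: 1 ≤ 3)
  B vs C: [1 vs 7, 4 vs 7, 1 vs 7] → B does not strictly dominate C (column X: 1 ≤ 7)
  C vs A: [7 vs 3, 7 vs 5, 7 vs 5] → C strictly dominates A
  C vs B: [7 vs 1, 7 vs 4, 7 vs 1] → C strictly dominates B
C strictly dominates every other strategy → strictly dominant.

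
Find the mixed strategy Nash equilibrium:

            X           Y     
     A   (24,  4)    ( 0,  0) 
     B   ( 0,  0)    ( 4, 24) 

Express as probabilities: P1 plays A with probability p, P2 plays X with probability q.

p = 0.8571, q = 0.1429

Work:
Find probabilities that make opponent indifferent:
P2 chooses q to make P1 indifferent between A and B
P1 chooses p to make P2 indifferent between X and Y
Mixed NE: P1 plays (A: 0.8571, B: 0.1429), P2 plays (X: 0.1429, Y: 0.8571)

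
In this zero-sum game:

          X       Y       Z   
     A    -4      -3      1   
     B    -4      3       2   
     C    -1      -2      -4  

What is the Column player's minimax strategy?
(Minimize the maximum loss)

Column should play X, value = -1

Work:
Column player minimizes Row's maximum payoff:
Column X: max payoff to Row = -1
Column Y: max payoff to Row = 3
Column Z: max payoff to Row = 2
Minimum is -1, achieved by column X.
Minimax strategy: X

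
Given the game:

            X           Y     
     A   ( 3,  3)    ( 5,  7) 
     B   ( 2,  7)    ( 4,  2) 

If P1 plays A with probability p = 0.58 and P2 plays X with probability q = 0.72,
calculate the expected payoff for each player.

E[P1] = 3.14, E[P2] = 4.7416

Work:
E[P1] = p·q·π₁(A,X) + p·(1-q)·π₁(A,Y) + (1-p)·q·π₁(B,X) + (1-p)·(1-q)·π₁(B,Y)
= 0.58·0.72·3 + 0.58·0.28·5 + 0.42·0.72·2 + 0.42·0.28·4
= 3.14

E[P2] = 4.7416 (similar calculation)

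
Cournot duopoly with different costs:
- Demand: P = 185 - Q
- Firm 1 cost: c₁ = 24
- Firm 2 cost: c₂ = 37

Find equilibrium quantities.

q₁* = 58.0, q₂* = 45.0

Work:
Reaction: q₁ = (185 - 24 - q₂)/2
Reaction: q₂ = (185 - 37 - q₁)/2
Solve simultaneously:
q₁* = (185 - 2×24 + 37)/3 = 58.0
q₂* = (185 - 2×37 + 24)/3 = 45.0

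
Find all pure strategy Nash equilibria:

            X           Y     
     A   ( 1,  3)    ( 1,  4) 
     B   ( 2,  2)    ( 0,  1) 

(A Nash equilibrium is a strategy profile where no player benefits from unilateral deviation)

Nash equilibrium: (A, Y), (B, X)

Work:
Best responses:
  P1 vs X: payoffs [1, 2] → best response B (payoff 2)
  P1 vs Y: payoffs [1, 0] → best response A (payoff 1)
  P2 vs A: payoffs [3, 4] → best response Y (payoff 4)
  P2 vs B: payoffs [2, 1] → best response X (payoff 2)
Mutual best responses: (A,Y), (B,X) → Nash equilibria.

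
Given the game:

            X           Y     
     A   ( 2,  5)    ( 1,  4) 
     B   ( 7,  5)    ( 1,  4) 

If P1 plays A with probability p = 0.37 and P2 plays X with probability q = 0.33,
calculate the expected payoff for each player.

E[P1] = 2.3695, E[P2] = 4.33

Work:
E[P1] = p·q·π₁(A,X) + p·(1-q)·π₁(A,Y) + (1-p)·q·π₁(B,X) + (1-p)·(1-q)·π₁(B,Y)
= 0.37·0.33·2 + 0.37·0.67·1 + 0.63·0.33·7 + 0.63·0.67·1
= 2.3695

E[P2] = 4.33 (similar calculation)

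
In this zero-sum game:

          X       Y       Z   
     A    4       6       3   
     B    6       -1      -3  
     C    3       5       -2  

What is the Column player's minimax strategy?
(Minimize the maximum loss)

Column should play Z, value = 3

Work:
Column player minimizes Row's maximum payoff:
Column X: max payoff to Row = 6
Column Y: max payoff to Row = 6
Column Z: max payoff to Row = 3
Minimum is 3, achieved by column Z.
Minimax strategy: Z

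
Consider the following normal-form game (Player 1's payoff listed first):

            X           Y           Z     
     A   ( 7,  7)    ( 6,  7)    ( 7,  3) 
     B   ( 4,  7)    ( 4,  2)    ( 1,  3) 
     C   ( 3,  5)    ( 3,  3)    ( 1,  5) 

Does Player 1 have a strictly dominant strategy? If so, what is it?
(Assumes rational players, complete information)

Yes, Player 1's strictly dominant strategy is A

Work:
A strategy strictly dominates another if it gives a strictly higher payoff against every opponent action. Compare each pair of P1's strategies column-by-column:
  A vs B: [7 vs 4, 6 vs 4, 7 vs 1] → A strictly dominates B
  A vs C: [7 vs 3, 6 vs 3, 7 vs 1] → A strictly dominates C
  B vs A: [4 vs 7, 4 vs 6, 1 vs 7] → B does not strictly dominate A (column X: 4 ≤ 7)
  B vs C: [4 vs 3, 4 vs 3, 1 vs 1] → B does not strictly dominate C (column Z: 1 ≤ 1)
  C vs A: [3 vs 7, 3 vs 6, 1 vs 7] → C does not strictly dominate A (column X: 3 ≤ 7)
  C vs B: [3 vs 4, 3 vs 4, 1 vs 1] → C does not strictly dominate B (column X: 3 ≤ 4)
A strictly dominates every other strategy → strictly dominant.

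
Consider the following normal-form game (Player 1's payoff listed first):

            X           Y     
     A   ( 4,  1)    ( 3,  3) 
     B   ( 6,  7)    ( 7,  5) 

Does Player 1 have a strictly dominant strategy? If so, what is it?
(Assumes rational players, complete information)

Yes, Player 1's strictly dominant strategy is B

Work:
A strategy strictly dominates another if it gives a strictly higher payoff against every opponent action. Compare each pair of P1's strategies column-by-column:
  A vs B: [4 vs 6, 3 vs 7] → A does not strictly dominate B (column X: 4 ≤ 6)
  B vs A: [6 vs 4, 7 vs 3] → B strictly dominates A
B strictly dominates every other strategy → strictly dominant.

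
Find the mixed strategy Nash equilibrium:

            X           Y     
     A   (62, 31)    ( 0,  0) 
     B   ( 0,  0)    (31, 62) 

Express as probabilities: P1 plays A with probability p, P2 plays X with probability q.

p = 0.6667, q = 0.3333

Work:
Find probabilities that make opponent indifferent:
P2 chooses q to make P1 indifferent between A and B
P1 chooses p to make P2 indifferent between X and Y
Mixed NE: P1 plays (A: 0.6667, B: 0.3333), P2 plays (X: 0.3333, Y: 0.6667)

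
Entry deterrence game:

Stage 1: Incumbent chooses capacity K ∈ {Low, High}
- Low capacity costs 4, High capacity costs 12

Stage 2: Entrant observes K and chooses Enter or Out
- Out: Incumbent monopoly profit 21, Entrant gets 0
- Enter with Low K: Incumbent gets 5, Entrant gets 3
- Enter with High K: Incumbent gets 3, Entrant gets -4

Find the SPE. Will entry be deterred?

SPE: (High, Enter|Low, Out|High); Entry deterred. Incumbent net profit = 9

Work:
After Low K: Entrant enters (3 > 0)
After High K: Entrant stays out (-4 < 0)
Incumbent: Low → 5−4=1, High → 21−12=9
Incumbent chooses High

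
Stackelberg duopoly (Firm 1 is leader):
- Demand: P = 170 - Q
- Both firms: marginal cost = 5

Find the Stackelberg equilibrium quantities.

q₁* (leader) = 82.5, q₂* (follower) = 41.25

Work:
Follower's reaction: q₂ = (a - c - q₁)/2
Leader substitutes: π₁ = q₁·(a - q₁ - (a-c-q₁)/2 - c)
FOC: q₁* = (170 - 5)/2 = 82.50
Then: q₂* = (170 - 5 - 82.5)/2 = 41.25
Leader has first-mover advantage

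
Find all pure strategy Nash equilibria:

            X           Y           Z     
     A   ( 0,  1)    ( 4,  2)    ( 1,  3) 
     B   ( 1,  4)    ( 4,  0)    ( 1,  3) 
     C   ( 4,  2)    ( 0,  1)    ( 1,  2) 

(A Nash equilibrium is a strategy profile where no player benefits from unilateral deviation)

Nash equilibrium: (A, Z), (C, X), (C, Z)

Work:
Best responses:
  P1 vs X: payoffs [0, 1, 4] → best response C (payoff 4)
  P1 vs Y: payoffs [4, 4, 0] → best response A/B (payoff 4)
  P1 vs Z: payoffs [1, 1, 1] → best response A/B/C (payoff 1)
  P2 vs A: payoffs [1, 2, 3] → best response Z (payoff 3)
  P2 vs B: payoffs [4, 0, 3] → best response X (payoff 4)
  P2 vs C: payoffs [2, 1, 2] → best response X/Z (payoff 2)
Mutual best responses: (A,Z), (C,X), (C,Z) → Nash equilibria.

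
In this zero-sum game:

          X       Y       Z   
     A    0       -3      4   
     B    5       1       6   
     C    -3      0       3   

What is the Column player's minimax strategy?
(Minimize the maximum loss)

Column should play Y, value = 1

Work:
Column player minimizes Row's maximum payoff:
Column X: max payoff to Row = 5
Column Y: max payoff to Row = 1
Column Z: max payoff to Row = 6
Minimum is 1, achieved by column Y.
Minimax strategy: Y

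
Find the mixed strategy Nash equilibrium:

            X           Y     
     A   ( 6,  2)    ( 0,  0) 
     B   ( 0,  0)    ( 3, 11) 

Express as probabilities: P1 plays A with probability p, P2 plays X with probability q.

p = 0.8462, q = 0.3333

Work:
Find probabilities that make opponent indifferent:
P2 chooses q to make P1 indifferent between A and B
P1 chooses p to make P2 indifferent between X and Y
Mixed NE: P1 plays (A: 0.8462, B: 0.1538), P2 plays (X: 0.3333, Y: 0.6667)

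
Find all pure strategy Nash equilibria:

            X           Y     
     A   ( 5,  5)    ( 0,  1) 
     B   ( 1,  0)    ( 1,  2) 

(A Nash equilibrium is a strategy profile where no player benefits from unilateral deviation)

Nash equilibrium: (A, X), (B, Y)

Work:
Best responses:
  P1 vs X: payoffs [5, 1] → best response A (payoff 5)
  P1 vs Y: payoffs [0, 1] → best response B (payoff 1)
  P2 vs A: payoffs [5, 1] → best response X (payoff 5)
  P2 vs B: payoffs [0, 2] → best response Y (payoff 2)
Mutual best responses: (A,X), (B,Y) → Nash equilibria.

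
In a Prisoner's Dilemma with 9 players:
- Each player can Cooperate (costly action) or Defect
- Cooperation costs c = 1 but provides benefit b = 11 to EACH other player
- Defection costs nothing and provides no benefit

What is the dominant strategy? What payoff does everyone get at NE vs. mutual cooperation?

Dominant: Defect; NE payoff = 0; Coop payoff = 87

Work:
Defect dominates (saves cost c = 1, benefit to others is external)
NE: All defect → everyone gets 0
If all cooperate: each receives (8)×11 - 1 = 87
Social dilemma: 87 > 0 but NE gives 0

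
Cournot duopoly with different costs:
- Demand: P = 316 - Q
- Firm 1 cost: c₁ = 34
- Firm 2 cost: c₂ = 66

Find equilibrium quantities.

q₁* = 104.67, q₂* = 72.67

Work:
Reaction: q₁ = (316 - 34 - q₂)/2
Reaction: q₂ = (316 - 66 - q₁)/2
Solve simultaneously:
q₁* = (316 - 2×34 + 66)/3 = 104.67
q₂* = (316 - 2×66 + 34)/3 = 72.67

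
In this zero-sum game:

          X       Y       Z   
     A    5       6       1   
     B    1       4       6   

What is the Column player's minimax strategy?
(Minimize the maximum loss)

Column should play X, value = 5

Work:
Column player minimizes Row's maximum payoff:
Column X: max payoff to Row = 5
Column Y: max payoff to Row = 6
Column Z: max payoff to Row = 6
Minimum is 5, achieved by column X.
Minimax strategy: X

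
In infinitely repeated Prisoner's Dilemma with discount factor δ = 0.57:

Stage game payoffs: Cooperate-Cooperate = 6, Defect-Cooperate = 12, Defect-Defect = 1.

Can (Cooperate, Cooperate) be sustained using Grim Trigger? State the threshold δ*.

δ* = 0.5455; since δ = 0.57 ≥ 0.5455, cooperation can be sustained

Work:
For Grim Trigger:
Cooperate forever: 6/(1-δ)
Defect then punished: 12 + 1·δ/(1-δ)
Need: 6/(1-δ) ≥ 12 + 1·δ/(1-δ)
Solving: δ ≥ (T-R)/(T-P) = (12-6)/(12-1) = 0.5455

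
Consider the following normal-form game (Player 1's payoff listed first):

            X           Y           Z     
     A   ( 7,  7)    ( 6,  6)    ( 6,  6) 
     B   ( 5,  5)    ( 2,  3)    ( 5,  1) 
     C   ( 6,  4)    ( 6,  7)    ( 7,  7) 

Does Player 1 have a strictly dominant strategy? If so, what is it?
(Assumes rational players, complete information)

No strictly dominant strategy exists for Player 1

Work:
A strategy strictly dominates another if it gives a strictly higher payoff against every opponent action. Compare each pair of P1's strategies column-by-column:
  A vs B: [7 vs 5, 6 vs 2, 6 vs 5] → A strictly dominates B
  A vs C: [7 vs 6, 6 vs 6, 6 vs 7] → A does not strictly dominate C (column Y: 6 ≤ 6)
  B vs A: [5 vs 7, 2 vs 6, 5 vs 6] → B does not strictly dominate A (column X: 5 ≤ 7)
  B vs C: [5 vs 6, 2 vs 6, 5 vs 7] → B does not strictly dominate C (column X: 5 ≤ 6)
  C vs A: [6 vs 7, 6 vs 6, 7 vs 6] → C does not strictly dominate A (column X: 6 ≤ 7)
  C vs B: [6 vs 5, 6 vs 2, 7 vs 5] → C strictly dominates B
No single strategy strictly dominates all others → no strictly dominant strategy.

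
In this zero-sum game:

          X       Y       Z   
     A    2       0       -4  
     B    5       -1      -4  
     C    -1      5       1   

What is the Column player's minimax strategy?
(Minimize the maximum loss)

Column should play Z, value = 1

Work:
Column player minimizes Row's maximum payoff:
Column X: max payoff to Row = 5
Column Y: max payoff to Row = 5
Column Z: max payoff to Row = 1
Minimum is 1, achieved by column Z.
Minimax strategy: Z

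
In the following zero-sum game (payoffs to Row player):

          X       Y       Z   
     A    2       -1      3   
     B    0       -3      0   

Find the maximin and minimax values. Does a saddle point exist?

Maximin = -1, Minimax = -1, Saddle: True

Work:
Row minimums: [-1, -3] → maximin = -1
Column maximums: [2, -1, 3] → minimax = -1
Saddle point exists! Game value = -1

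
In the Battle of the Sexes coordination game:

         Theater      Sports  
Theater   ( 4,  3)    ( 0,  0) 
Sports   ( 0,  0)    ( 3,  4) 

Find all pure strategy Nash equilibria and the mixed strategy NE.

Pure NE: (Theater, Theater) and (Sports, Sports); Mixed NE: p = 0.5714, q = 0.4286

Work:
Check pure NE:
(Theater, Theater): (4, 3) - no unilateral deviation beneficial
(Sports, Sports): (3, 4) - no unilateral deviation beneficial
Mixed NE: P1 plays Theater with p = 0.5714, P2 plays Theater with q = 0.4286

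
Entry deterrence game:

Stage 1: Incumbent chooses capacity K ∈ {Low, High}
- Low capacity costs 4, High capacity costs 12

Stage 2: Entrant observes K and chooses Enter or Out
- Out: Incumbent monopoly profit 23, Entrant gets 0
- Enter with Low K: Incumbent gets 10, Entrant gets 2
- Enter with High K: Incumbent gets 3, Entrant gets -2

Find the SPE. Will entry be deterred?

SPE: (High, Enter|Low, Out|High); Entry deterred. Incumbent net profit = 11

Work:
After Low K: Entrant enters (2 > 0)
After High K: Entrant stays out (-2 < 0)
Incumbent: Low → 10−4=6, High → 23−12=11
Incumbent chooses High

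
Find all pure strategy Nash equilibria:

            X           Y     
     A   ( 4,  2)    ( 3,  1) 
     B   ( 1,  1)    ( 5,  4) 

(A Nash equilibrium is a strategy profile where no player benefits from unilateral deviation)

Nash equilibrium: (A, X), (B, Y)

Work:
Best responses:
  P1 vs X: payoffs [4, 1] → best response A (payoff 4)
  P1 vs Y: payoffs [3, 5] → best response B (payoff 5)
  P2 vs A: payoffs [2, 1] → best response X (payoff 2)
  P2 vs B: payoffs [1, 4] → best response Y (payoff 4)
Mutual best responses: (A,X), (B,Y) → Nash equilibria.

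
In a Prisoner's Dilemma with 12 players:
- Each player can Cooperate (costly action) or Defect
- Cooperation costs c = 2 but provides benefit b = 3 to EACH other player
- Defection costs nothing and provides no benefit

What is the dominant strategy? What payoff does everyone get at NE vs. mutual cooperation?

Dominant: Defect; NE payoff = 0; Coop payoff = 31

Work:
Defect dominates (saves cost c = 2, benefit to others is external)
NE: All defect → everyone gets 0
If all cooperate: each receives (11)×3 - 2 = 31
Social dilemma: 31 > 0 but NE gives 0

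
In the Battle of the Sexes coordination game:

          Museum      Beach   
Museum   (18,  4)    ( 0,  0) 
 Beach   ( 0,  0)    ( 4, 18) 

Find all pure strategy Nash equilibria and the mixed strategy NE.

Pure NE: (Museum, Museum) and (Beach, Beach); Mixed NE: p = 0.8182, q = 0.1818

Work:
Check pure NE:
(Museum, Museum): (18, 4) - no unilateral deviation beneficial
(Beach, Beach): (4, 18) - no unilateral deviation beneficial
Mixed NE: P1 plays Museum with p = 0.8182, P2 plays Museum with q = 0.1818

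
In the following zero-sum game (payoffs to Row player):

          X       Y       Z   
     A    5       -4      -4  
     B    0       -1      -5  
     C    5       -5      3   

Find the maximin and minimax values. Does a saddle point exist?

Maximin = -4, Minimax = -1, Saddle: False

Work:
Row minimums: [-4, -5, -5] → maximin = -4
Column maximums: [5, -1, 3] → minimax = -1
No saddle point (maximin ≠ minimax). Mixed strategy needed.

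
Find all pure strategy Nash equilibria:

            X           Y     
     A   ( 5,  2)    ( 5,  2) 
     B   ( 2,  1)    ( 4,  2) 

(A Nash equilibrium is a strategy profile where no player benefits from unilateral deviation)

Nash equilibrium: (A, X), (A, Y)

Work:
Best responses:
  P1 vs X: payoffs [5, 2] → best response A (payoff 5)
  P1 vs Y: payoffs [5, 4] → best response A (payoff 5)
  P2 vs A: payoffs [2, 2] → best response X/Y (payoff 2)
  P2 vs B: payoffs [1, 2] → best response Y (payoff 2)
Mutual best responses: (A,X), (A,Y) → Nash equilibria.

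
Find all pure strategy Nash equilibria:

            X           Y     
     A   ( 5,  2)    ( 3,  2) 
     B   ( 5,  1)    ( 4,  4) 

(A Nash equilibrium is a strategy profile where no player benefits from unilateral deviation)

Nash equilibrium: (A, X), (B, Y)

Work:
Best responses:
  P1 vs X: payoffs [5, 5] → best response A/B (payoff 5)
  P1 vs Y: payoffs [3, 4] → best response B (payoff 4)
  P2 vs A: payoffs [2, 2] → best response X/Y (payoff 2)
  P2 vs B: payoffs [1, 4] → best response Y (payoff 4)
Mutual best responses: (A,X), (B,Y) → Nash equilibria.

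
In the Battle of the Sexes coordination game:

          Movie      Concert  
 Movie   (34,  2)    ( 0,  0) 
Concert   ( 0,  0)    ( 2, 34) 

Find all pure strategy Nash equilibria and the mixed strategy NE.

Pure NE: (Movie, Movie) and (Concert, Concert); Mixed NE: p = 0.9444, q = 0.0556

Work:
Check pure NE:
(Movie, Movie): (34, 2) - no unilateral deviation beneficial
(Concert, Concert): (2, 34) - no unilateral deviation beneficial
Mixed NE: P1 plays Movie with p = 0.9444, P2 plays Movie with q = 0.0556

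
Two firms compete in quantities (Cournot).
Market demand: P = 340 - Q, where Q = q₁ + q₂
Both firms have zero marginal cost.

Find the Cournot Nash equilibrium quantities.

q₁* = q₂* = 113.33; P* = 113.33

Work:
Profit: π_i = P·q_i = (a - q_i - q_j)·q_i
FOC: ∂π_i/∂q_i = a - 2q_i - q_j = 0
Reaction function: q_i = (340 - q_j)/2
Symmetry: q* = 340/3 = 113.33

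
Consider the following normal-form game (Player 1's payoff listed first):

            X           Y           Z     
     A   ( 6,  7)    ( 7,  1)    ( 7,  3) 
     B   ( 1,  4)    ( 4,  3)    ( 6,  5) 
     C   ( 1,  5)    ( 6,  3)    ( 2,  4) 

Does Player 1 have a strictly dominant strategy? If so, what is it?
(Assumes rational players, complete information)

Yes, Player 1's strictly dominant strategy is A

Work:
A strategy strictly dominates another if it gives a strictly higher payoff against every opponent action. Compare each pair of P1's strategies column-by-column:
  A vs B: [6 vs 1, 7 vs 4, 7 vs 6] → A strictly dominates B
  A vs C: [6 vs 1, 7 vs 6, 7 vs 2] → A strictly dominates C
  B vs A: [1 vs 6, 4 vs 7, 6 vs 7] → B does not strictly dominate A (column X: 1 ≤ 6)
  B vs C: [1 vs 1, 4 vs 6, 6 vs 2] → B does not strictly dominate C (column X: 1 ≤ 1)
  C vs A: [1 vs 6, 6 vs 7, 2 vs 7] → C does not strictly dominate A (column X: 1 ≤ 6)
  C vs B: [1 vs 1, 6 vs 4, 2 vs 6] → C does not strictly dominate B (column X: 1 ≤ 1)
A strictly dominates every other strategy → strictly dominant.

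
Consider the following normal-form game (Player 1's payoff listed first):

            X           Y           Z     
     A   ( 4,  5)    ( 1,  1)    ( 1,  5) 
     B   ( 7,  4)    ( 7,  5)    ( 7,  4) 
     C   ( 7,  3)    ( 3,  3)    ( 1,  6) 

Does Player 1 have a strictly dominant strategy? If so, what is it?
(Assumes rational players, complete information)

No strictly dominant strategy exists for Player 1

Work:
A strategy strictly dominates another if it gives a strictly higher payoff against every opponent action. Compare each pair of P1's strategies column-by-column:
  A vs B: [4 vs 7, 1 vs 7, 1 vs 7] → A does not strictly dominate B (column X: 4 ≤ 7)
  A vs C: [4 vs 7, 1 vs 3, 1 vs 1] → A does not strictly dominate C (column X: 4 ≤ 7)
  B vs A: [7 vs 4, 7 vs 1, 7 vs 1] → B strictly dominates A
  B vs C: [7 vs 7, 7 vs 3, 7 vs 1] → B does not strictly dominate C (column X: 7 ≤ 7)
  C vs A: [7 vs 4, 3 vs 1, 1 vs 1] → C does not strictly dominate A (column Z: 1 ≤ 1)
  C vs B: [7 vs 7, 3 vs 7, 1 vs 7] → C does not strictly dominate B (column X: 7 ≤ 7)
No single strategy strictly dominates all others → no strictly dominant strategy.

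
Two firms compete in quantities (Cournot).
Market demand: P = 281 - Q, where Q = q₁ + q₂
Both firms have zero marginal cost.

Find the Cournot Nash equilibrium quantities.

q₁* = q₂* = 93.67; P* = 93.67

Work:
Profit: π_i = P·q_i = (a - q_i - q_j)·q_i
FOC: ∂π_i/∂q_i = a - 2q_i - q_j = 0
Reaction function: q_i = (281 - q_j)/2
Symmetry: q* = 281/3 = 93.67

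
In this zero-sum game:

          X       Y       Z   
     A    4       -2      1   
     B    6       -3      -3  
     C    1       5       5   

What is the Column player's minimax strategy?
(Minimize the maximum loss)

Column should play Y or Z (all achieve the minimum), value = 5

Work:
Column player minimizes Row's maximum payoff:
Column X: max payoff to Row = 6
Column Y: max payoff to Row = 5
Column Z: max payoff to Row = 5
Minimum is 5, achieved by columns Y, Z (tied).
Each of Y or Z is a minimax strategy.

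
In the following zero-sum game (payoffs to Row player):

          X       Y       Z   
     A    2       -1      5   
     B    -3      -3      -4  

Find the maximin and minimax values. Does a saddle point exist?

Maximin = -1, Minimax = -1, Saddle: True

Work:
Row minimums: [-1, -4] → maximin = -1
Column maximums: [2, -1, 5] → minimax = -1
Saddle point exists! Game value = -1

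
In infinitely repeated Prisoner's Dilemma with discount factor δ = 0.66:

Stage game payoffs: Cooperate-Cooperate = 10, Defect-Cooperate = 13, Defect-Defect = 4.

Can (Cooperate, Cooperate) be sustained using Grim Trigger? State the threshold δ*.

δ* = 0.3333; since δ = 0.66 ≥ 0.3333, cooperation can be sustained

Work:
For Grim Trigger:
Cooperate forever: 10/(1-δ)
Defect then punished: 13 + 4·δ/(1-δ)
Need: 10/(1-δ) ≥ 13 + 4·δ/(1-δ)
Solving: δ ≥ (T-R)/(T-P) = (13-10)/(13-4) = 0.3333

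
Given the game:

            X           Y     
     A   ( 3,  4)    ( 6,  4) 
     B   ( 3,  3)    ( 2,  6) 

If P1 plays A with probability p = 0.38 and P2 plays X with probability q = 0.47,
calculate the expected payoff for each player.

E[P1] = 3.2756, E[P2] = 4.3658

Work:
E[P1] = p·q·π₁(A,X) + p·(1-q)·π₁(A,Y) + (1-p)·q·π₁(B,X) + (1-p)·(1-q)·π₁(B,Y)
= 0.38·0.47·3 + 0.38·0.53·6 + 0.62·0.47·3 + 0.62·0.53·2
= 3.2756

E[P2] = 4.3658 (similar calculation)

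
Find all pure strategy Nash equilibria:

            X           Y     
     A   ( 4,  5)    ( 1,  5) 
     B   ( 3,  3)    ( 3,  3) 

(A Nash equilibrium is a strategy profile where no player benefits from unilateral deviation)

Nash equilibrium: (A, X), (B, Y)

Work:
Best responses:
  P1 vs X: payoffs [4, 3] → best response A (payoff 4)
  P1 vs Y: payoffs [1, 3] → best response B (payoff 3)
  P2 vs A: payoffs [5, 5] → best response X/Y (payoff 5)
  P2 vs B: payoffs [3, 3] → best response X/Y (payoff 3)
Mutual best responses: (A,X), (B,Y) → Nash equilibria.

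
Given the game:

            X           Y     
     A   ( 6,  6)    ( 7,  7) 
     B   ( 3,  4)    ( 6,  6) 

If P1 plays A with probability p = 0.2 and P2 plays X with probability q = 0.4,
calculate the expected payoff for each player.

E[P1] = 5.16, E[P2] = 5.48

Work:
E[P1] = p·q·π₁(A,X) + p·(1-q)·π₁(A,Y) + (1-p)·q·π₁(B,X) + (1-p)·(1-q)·π₁(B,Y)
= 0.2·0.4·6 + 0.2·0.6·7 + 0.8·0.4·3 + 0.8·0.6·6
= 5.16

E[P2] = 5.48 (similar calculation)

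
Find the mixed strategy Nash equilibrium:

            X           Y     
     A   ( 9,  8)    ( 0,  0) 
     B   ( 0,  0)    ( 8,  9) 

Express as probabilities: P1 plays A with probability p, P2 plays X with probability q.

p = 0.5294, q = 0.4706

Work:
Find probabilities that make opponent indifferent:
P2 chooses q to make P1 indifferent between A and B
P1 chooses p to make P2 indifferent between X and Y
Mixed NE: P1 plays (A: 0.5294, B: 0.4706), P2 plays (X: 0.4706, Y: 0.5294)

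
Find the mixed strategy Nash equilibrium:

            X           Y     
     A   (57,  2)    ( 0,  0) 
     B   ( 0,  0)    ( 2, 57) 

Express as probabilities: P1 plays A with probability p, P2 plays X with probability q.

p = 0.9661, q = 0.0339

Work:
Find probabilities that make opponent indifferent:
P2 chooses q to make P1 indifferent between A and B
P1 chooses p to make P2 indifferent between X and Y
Mixed NE: P1 plays (A: 0.9661, B: 0.0339), P2 plays (X: 0.0339, Y: 0.9661)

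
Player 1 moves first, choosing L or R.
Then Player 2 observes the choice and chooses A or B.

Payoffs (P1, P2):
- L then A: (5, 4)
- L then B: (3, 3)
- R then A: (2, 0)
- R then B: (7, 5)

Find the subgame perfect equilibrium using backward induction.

P1 plays R, P2 plays A after L and B after R; Payoff (7, 5)

Work:
Backward induction:
After L: P2 chooses A → P1 gets 5
After R: P2 chooses B → P1 gets 7
P1 chooses R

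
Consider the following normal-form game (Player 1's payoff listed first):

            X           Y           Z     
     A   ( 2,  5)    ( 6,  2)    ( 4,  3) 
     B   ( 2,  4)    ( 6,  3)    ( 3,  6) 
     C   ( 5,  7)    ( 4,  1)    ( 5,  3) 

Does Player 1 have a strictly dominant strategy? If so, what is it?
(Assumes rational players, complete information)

No strictly dominant strategy exists for Player 1

Work:
A strategy strictly dominates another if it gives a strictly higher payoff against every opponent action. Compare each pair of P1's strategies column-by-column:
  A vs B: [2 vs 2, 6 vs 6, 4 vs 3] → A does not strictly dominate B (column X: 2 ≤ 2)
  A vs C: [2 vs 5, 6 vs 4, 4 vs 5] → A does not strictly dominate C (column X: 2 ≤ 5)
  B vs A: [2 vs 2, 6 vs 6, 3 vs 4] → B does not strictly dominate A (column X: 2 ≤ 2)
  B vs C: [2 vs 5, 6 vs 4, 3 vs 5] → B does not strictly dominate C (column X: 2 ≤ 5)
  C vs A: [5 vs 2, 4 vs 6, 5 vs 4] → C does not strictly dominate A (column Y: 4 ≤ 6)
  C vs B: [5 vs 2, 4 vs 6, 5 vs 3] → C does not strictly dominate B (column Y: 4 ≤ 6)
No single strategy strictly dominates all others → no strictly dominant strategy.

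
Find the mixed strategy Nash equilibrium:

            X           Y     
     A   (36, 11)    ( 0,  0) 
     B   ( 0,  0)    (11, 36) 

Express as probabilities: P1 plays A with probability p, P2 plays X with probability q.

p = 0.766, q = 0.234

Work:
Find probabilities that make opponent indifferent:
P2 chooses q to make P1 indifferent between A and B
P1 chooses p to make P2 indifferent between X and Y
Mixed NE: P1 plays (A: 0.766, B: 0.234), P2 plays (X: 0.234, Y: 0.766)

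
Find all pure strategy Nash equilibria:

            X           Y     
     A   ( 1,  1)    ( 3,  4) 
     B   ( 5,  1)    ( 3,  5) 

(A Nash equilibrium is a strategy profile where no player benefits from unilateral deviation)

Nash equilibrium: (A, Y), (B, Y)

Work:
Best responses:
  P1 vs X: payoffs [1, 5] → best response B (payoff 5)
  P1 vs Y: payoffs [3, 3] → best response A/B (payoff 3)
  P2 vs A: payoffs [1, 4] → best response Y (payoff 4)
  P2 vs B: payoffs [1, 5] → best response Y (payoff 5)
Mutual best responses: (A,Y), (B,Y) → Nash equilibria.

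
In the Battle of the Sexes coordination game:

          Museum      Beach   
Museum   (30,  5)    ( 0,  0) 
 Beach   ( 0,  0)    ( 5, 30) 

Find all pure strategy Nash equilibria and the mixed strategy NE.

Pure NE: (Museum, Museum) and (Beach, Beach); Mixed NE: p = 0.8571, q = 0.1429

Work:
Check pure NE:
(Museum, Museum): (30, 5) - no unilateral deviation beneficial
(Beach, Beach): (5, 30) - no unilateral deviation beneficial
Mixed NE: P1 plays Museum with p = 0.8571, P2 plays Museum with q = 0.1429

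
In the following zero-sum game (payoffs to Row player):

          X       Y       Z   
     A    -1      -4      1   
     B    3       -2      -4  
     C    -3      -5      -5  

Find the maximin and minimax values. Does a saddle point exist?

Maximin = -4, Minimax = -2, Saddle: False

Work:
Row minimums: [-4, -4, -5] → maximin = -4
Column maximums: [3, -2, 1] → minimax = -2
No saddle point (maximin ≠ minimax). Mixed strategy needed.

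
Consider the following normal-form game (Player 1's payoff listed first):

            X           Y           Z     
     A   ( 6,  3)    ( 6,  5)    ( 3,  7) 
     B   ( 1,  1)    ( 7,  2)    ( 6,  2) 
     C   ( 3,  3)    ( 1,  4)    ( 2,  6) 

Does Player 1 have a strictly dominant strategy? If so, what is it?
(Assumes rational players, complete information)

No strictly dominant strategy exists for Player 1

Work:
A strategy strictly dominates another if it gives a strictly higher payoff against every opponent action. Compare each pair of P1's strategies column-by-column:
  A vs B: [6 vs 1, 6 vs 7, 3 vs 6] → A does not strictly dominate B (column Y: 6 ≤ 7)
  A vs C: [6 vs 3, 6 vs 1, 3 vs 2] → A strictly dominates C
  B vs A: [1 vs 6, 7 vs 6, 6 vs 3] → B does not strictly dominate A (column X: 1 ≤ 6)
  B vs C: [1 vs 3, 7 vs 1, 6 vs 2] → B does not strictly dominate C (column X: 1 ≤ 3)
  C vs A: [3 vs 6, 1 vs 6, 2 vs 3] → C does not strictly dominate A (column X: 3 ≤ 6)
  C vs B: [3 vs 1, 1 vs 7, 2 vs 6] → C does not strictly dominate B (column Y: 1 ≤ 7)
No single strategy strictly dominates all others → no strictly dominant strategy.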